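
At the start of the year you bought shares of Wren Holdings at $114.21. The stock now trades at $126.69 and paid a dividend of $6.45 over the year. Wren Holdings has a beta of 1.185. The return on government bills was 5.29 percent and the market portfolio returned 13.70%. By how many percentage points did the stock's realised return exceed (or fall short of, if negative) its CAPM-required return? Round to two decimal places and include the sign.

Realised HPR = (P1 + D1 − P0) / P0 = (126.69 + 6.45 − 114.21) / 114.21 = 18.93 / 114.21 = 16.5747%
MRP = 13.70% − 5.29% = 8.41%
CAPM required = R_f + β·MRP = 5.29% + 1.185 × 8.41% = 15.25585%
α = realised − required = 16.5747% − 15.25585% = +1.32%

+1.32%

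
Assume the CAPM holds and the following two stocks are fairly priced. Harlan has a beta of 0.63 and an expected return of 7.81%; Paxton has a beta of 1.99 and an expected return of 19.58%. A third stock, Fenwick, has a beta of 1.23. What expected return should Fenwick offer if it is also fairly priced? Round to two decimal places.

13.00%

MRP (SML slope) = (19.58% − 7.81%) / (1.99 − 0.63) = 11.77% / 1.36 = 8.6544%
R_f (intercept) = 7.81% − 0.63 × 8.6544% = 2.3577%
E(R_Fenwick) = R_f + β × MRP = 2.3577% + 1.23 × 8.6544% = 13.00%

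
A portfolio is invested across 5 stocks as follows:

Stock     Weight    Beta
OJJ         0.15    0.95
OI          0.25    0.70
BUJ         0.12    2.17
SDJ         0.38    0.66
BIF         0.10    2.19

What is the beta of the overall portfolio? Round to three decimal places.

1.048

β_P = Σ w_i β_i = 0.15×0.95 + 0.25×0.70 + 0.12×2.17 + 0.38×0.66 + 0.10×2.19 = 1.0477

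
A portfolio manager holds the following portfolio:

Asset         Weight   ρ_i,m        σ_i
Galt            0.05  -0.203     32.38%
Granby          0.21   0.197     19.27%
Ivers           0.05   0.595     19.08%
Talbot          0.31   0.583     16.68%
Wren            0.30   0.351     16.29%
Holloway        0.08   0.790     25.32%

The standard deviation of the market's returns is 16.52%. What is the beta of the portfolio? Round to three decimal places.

β_Galt = -0.203 × 32.38% / 16.52% = -0.3979
β_Granby = 0.197 × 19.27% / 16.52% = 0.2298
β_Ivers = 0.595 × 19.08% / 16.52% = 0.6872
β_Talbot = 0.583 × 16.68% / 16.52% = 0.5886
β_Wren = 0.351 × 16.29% / 16.52% = 0.3461
β_Holloway = 0.790 × 25.32% / 16.52% = 1.2108
β_P = Σ w_i β_i = 0.05×-0.3979 + 0.21×0.2298 + 0.05×0.6872 + 0.31×0.5886 + 0.30×0.3461 + 0.08×1.2108 = 0.4459

0.446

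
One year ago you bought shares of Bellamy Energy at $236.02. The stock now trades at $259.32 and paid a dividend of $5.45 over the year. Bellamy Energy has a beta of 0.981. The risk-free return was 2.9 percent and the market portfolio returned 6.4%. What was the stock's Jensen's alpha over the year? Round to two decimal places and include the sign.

+5.85%

Realised HPR = (P1 + D1 − P0) / P0 = (259.32 + 5.45 − 236.02) / 236.02 = 28.75 / 236.02 = 12.1812%
MRP = 6.4% − 2.9% = 3.50%
CAPM required = R_f + β·MRP = 2.9% + 0.981 × 3.5% = 6.3335%
α = realised − required = 12.1812% − 6.3335% = +5.85%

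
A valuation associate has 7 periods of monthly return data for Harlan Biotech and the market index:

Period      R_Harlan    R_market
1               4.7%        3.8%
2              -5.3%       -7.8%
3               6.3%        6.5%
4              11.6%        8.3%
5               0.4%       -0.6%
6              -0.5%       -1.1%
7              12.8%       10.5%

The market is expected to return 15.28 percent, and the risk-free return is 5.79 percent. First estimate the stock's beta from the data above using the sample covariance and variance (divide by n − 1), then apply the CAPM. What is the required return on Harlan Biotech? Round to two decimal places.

Mean R_i = (4.7 − 5.3 + 6.3 + 11.6 + 0.4 − 0.5 + 12.8) / 7 = 4.2857%
Mean R_m = (3.8 − 7.8 + 6.5 + 8.3 − 0.6 − 1.1 + 10.5) / 7 = 2.8000%
Σ(R_i − R̄_i)(R_m − R̄_m) = 247.1400  ⇒  Cov = 247.1400 / 6 = 41.1900
Σ(R_m − R̄_m)² = 243.3600  ⇒  Var(R_m) = 243.3600 / 6 = 40.5600
β = Cov / Var(R_m) = 41.1900 / 40.5600 = 1.0155
MRP = 15.28% − 5.79% = 9.49%
E(R) = R_f + β × MRP = 5.79% + 1.0155 × 9.49% = 15.43%

15.43%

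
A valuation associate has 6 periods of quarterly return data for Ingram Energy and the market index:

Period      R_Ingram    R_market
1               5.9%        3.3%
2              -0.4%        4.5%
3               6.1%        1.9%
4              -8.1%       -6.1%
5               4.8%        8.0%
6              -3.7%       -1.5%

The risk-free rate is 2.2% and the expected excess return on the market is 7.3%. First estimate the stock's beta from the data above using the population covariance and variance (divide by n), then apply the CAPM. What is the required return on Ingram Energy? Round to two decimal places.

9.12%

Mean R_i = (5.9 − 0.4 + 6.1 − 8.1 + 4.8 − 3.7) / 6 = 0.7667%
Mean R_m = (3.3 + 4.5 + 1.9 − 6.1 + 8.0 − 1.5) / 6 = 1.6833%
Σ(R_i − R̄_i)(R_m − R̄_m) = 114.8767  ⇒  Cov = 114.8767 / 6 = 19.1461
Σ(R_m − R̄_m)² = 121.2083  ⇒  Var(R_m) = 121.2083 / 6 = 20.2014
β = Cov / Var(R_m) = 19.1461 / 20.2014 = 0.9478
E(R) = R_f + β × MRP = 2.2% + 0.9478 × 7.3% = 9.12%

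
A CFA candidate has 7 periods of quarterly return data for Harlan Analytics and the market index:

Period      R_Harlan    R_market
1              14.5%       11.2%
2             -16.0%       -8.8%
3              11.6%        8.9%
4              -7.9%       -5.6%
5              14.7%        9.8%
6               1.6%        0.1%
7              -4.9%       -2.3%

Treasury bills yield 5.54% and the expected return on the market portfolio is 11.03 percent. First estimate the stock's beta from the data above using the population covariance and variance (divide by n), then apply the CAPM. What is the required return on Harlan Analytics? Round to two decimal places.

Mean R_i = (14.5 − 16.0 + 11.6 − 7.9 + 14.7 + 1.6 − 4.9) / 7 = 1.9429%
Mean R_m = (11.2 − 8.8 + 8.9 − 5.6 + 9.8 + 0.1 − 2.3) / 7 = 1.9000%
Σ(R_i − R̄_i)(R_m − R̄_m) = 580.3300  ⇒  Cov = 580.3300 / 7 = 82.9043
Σ(R_m − R̄_m)² = 389.5200  ⇒  Var(R_m) = 389.5200 / 7 = 55.6457
β = Cov / Var(R_m) = 82.9043 / 55.6457 = 1.4899
MRP = 11.03% − 5.54% = 5.49%
E(R) = R_f + β × MRP = 5.54% + 1.4899 × 5.49% = 13.72%

13.72%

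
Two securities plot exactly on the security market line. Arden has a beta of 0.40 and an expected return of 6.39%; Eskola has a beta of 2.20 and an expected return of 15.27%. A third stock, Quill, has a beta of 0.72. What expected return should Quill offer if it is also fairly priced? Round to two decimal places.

MRP (SML slope) = (15.27% − 6.39%) / (2.20 − 0.40) = 8.88% / 1.80 = 4.9333%
R_f (intercept) = 6.39% − 0.40 × 4.9333% = 4.4167%
E(R_Quill) = R_f + β × MRP = 4.4167% + 0.72 × 4.9333% = 7.97%

7.97%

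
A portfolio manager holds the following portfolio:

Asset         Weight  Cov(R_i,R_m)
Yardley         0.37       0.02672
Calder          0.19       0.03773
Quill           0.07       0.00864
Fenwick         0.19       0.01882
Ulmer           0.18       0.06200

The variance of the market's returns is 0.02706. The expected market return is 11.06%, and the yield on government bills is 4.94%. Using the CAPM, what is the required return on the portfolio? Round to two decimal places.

12.27%

β_Yardley = 0.02672 / 0.02706 = 0.9874
β_Calder = 0.03773 / 0.02706 = 1.3943
β_Quill = 0.00864 / 0.02706 = 0.3193
β_Fenwick = 0.01882 / 0.02706 = 0.6955
β_Ulmer = 0.06200 / 0.02706 = 2.2912
β_P = Σ w_i β_i = 0.37×0.9874 + 0.19×1.3943 + 0.07×0.3193 + 0.19×0.6955 + 0.18×2.2912 = 1.1972
MRP = 11.06% − 4.94% = 6.12%
E(R_P) = R_f + β_P × MRP = 4.94% + 1.1972 × 6.12% = 12.27%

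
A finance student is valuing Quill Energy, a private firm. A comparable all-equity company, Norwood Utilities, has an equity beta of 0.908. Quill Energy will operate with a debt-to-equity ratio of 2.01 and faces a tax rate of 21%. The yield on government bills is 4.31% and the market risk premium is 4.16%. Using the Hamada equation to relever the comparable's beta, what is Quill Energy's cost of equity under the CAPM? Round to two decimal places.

β_L = β_U × [1 + (1 − t)(D/E)] = 0.908 × [1 + (1 − 0.21) × 2.01]
    = 0.908 × [1 + 0.79 × 2.01] = 0.908 × 2.5879 = 2.3498
E(R) = R_f + β_L × MRP = 4.31% + 2.3498 × 4.16% = 14.09%

14.09%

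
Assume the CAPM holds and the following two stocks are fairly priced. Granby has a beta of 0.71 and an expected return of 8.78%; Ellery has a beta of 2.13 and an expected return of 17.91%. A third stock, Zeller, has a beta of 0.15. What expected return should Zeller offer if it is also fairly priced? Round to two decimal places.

5.18%

MRP (SML slope) = (17.91% − 8.78%) / (2.13 − 0.71) = 9.13% / 1.42 = 6.4296%
R_f (intercept) = 8.78% − 0.71 × 6.4296% = 4.2150%
E(R_Zeller) = R_f + β × MRP = 4.2150% + 0.15 × 6.4296% = 5.18%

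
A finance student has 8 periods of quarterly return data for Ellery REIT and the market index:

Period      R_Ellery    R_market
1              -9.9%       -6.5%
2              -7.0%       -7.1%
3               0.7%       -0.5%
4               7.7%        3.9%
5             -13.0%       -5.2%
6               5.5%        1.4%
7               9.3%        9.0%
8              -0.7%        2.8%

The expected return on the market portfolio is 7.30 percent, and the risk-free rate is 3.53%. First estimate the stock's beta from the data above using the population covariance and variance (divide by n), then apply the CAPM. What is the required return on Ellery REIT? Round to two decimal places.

Mean R_i = (-9.9 − 7.0 + 0.7 + 7.7 − 13.0 + 5.5 + 9.3 − 0.7) / 8 = -0.9250%
Mean R_m = (-6.5 − 7.1 − 0.5 + 3.9 − 5.2 + 1.4 + 9.0 + 2.8) / 8 = -0.2750%
Σ(R_i − R̄_i)(R_m − R̄_m) = 298.7350  ⇒  Cov = 298.7350 / 8 = 37.3419
Σ(R_m − R̄_m)² = 225.3550  ⇒  Var(R_m) = 225.3550 / 8 = 28.1694
β = Cov / Var(R_m) = 37.3419 / 28.1694 = 1.3256
MRP = 7.30% − 3.53% = 3.77%
E(R) = R_f + β × MRP = 3.53% + 1.3256 × 3.77% = 8.53%

8.53%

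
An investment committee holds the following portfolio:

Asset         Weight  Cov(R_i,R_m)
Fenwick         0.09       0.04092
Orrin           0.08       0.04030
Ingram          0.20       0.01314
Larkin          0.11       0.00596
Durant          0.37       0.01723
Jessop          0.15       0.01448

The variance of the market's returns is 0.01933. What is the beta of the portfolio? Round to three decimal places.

β_Fenwick = 0.04092 / 0.01933 = 2.1169
β_Orrin = 0.04030 / 0.01933 = 2.0848
β_Ingram = 0.01314 / 0.01933 = 0.6798
β_Larkin = 0.00596 / 0.01933 = 0.3083
β_Durant = 0.01723 / 0.01933 = 0.8914
β_Jessop = 0.01448 / 0.01933 = 0.7491
β_P = Σ w_i β_i = 0.09×2.1169 + 0.08×2.0848 + 0.20×0.6798 + 0.11×0.3083 + 0.37×0.8914 + 0.15×0.7491 = 0.9694

0.969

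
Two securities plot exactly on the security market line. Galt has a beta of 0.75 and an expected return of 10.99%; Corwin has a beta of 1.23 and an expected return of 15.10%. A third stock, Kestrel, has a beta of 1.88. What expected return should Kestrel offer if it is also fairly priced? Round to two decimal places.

20.67%

MRP (SML slope) = (15.10% − 10.99%) / (1.23 − 0.75) = 4.11% / 0.48 = 8.5625%
R_f (intercept) = 10.99% − 0.75 × 8.5625% = 4.5681%
E(R_Kestrel) = R_f + β × MRP = 4.5681% + 1.88 × 8.5625% = 20.67%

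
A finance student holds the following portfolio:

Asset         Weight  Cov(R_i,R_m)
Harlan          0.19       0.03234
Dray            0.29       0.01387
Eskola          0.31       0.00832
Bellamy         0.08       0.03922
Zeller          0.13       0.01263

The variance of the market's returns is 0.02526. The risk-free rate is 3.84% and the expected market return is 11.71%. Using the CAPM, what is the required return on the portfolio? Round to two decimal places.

9.30%

β_Harlan = 0.03234 / 0.02526 = 1.2803
β_Dray = 0.01387 / 0.02526 = 0.5491
β_Eskola = 0.00832 / 0.02526 = 0.3294
β_Bellamy = 0.03922 / 0.02526 = 1.5527
β_Zeller = 0.01263 / 0.02526 = 0.5000
β_P = Σ w_i β_i = 0.19×1.2803 + 0.29×0.5491 + 0.31×0.3294 + 0.08×1.5527 + 0.13×0.5000 = 0.6938
MRP = 11.71% − 3.84% = 7.87%
E(R_P) = R_f + β_P × MRP = 3.84% + 0.6938 × 7.87% = 9.30%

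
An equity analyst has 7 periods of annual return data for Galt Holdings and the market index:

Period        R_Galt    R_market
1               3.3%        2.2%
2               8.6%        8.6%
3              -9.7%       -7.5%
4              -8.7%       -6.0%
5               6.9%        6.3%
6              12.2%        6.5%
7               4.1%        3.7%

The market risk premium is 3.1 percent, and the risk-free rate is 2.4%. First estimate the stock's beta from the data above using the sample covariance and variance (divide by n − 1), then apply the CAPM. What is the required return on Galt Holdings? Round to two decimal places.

Mean R_i = (3.3 + 8.6 − 9.7 − 8.7 + 6.9 + 12.2 + 4.1) / 7 = 2.3857%
Mean R_m = (2.2 + 8.6 − 7.5 − 6.0 + 6.3 + 6.5 + 3.7) / 7 = 1.9714%
Σ(R_i − R̄_i)(R_m − R̄_m) = 311.1871  ⇒  Cov = 311.1871 / 6 = 51.8645
Σ(R_m − R̄_m)² = 239.4743  ⇒  Var(R_m) = 239.4743 / 6 = 39.9124
β = Cov / Var(R_m) = 51.8645 / 39.9124 = 1.2995
E(R) = R_f + β × MRP = 2.4% + 1.2995 × 3.1% = 6.43%

6.43%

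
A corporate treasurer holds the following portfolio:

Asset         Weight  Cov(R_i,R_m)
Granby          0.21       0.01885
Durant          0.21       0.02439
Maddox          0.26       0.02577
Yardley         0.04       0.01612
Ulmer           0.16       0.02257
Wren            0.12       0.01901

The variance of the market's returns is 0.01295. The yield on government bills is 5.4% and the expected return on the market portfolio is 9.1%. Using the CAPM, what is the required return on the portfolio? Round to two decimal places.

11.78%

β_Granby = 0.01885 / 0.01295 = 1.4556
β_Durant = 0.02439 / 0.01295 = 1.8834
β_Maddox = 0.02577 / 0.01295 = 1.9900
β_Yardley = 0.01612 / 0.01295 = 1.2448
β_Ulmer = 0.02257 / 0.01295 = 1.7429
β_Wren = 0.01901 / 0.01295 = 1.4680
β_P = Σ w_i β_i = 0.21×1.4556 + 0.21×1.8834 + 0.26×1.9900 + 0.04×1.2448 + 0.16×1.7429 + 0.12×1.4680 = 1.7234
MRP = 9.1% − 5.4% = 3.70%
E(R_P) = R_f + β_P × MRP = 5.4% + 1.7234 × 3.7% = 11.78%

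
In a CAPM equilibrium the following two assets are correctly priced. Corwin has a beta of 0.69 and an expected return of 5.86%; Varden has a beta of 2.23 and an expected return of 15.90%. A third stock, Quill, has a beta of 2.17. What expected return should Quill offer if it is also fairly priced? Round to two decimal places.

15.51%

MRP (SML slope) = (15.90% − 5.86%) / (2.23 − 0.69) = 10.04% / 1.54 = 6.5195%
R_f (intercept) = 5.86% − 0.69 × 6.5195% = 1.3615%
E(R_Quill) = R_f + β × MRP = 1.3615% + 2.17 × 6.5195% = 15.51%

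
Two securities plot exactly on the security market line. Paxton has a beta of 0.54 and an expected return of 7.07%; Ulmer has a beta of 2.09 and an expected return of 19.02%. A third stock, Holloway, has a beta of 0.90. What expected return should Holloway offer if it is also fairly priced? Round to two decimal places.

9.85%

MRP (SML slope) = (19.02% − 7.07%) / (2.09 − 0.54) = 11.95% / 1.55 = 7.7097%
R_f (intercept) = 7.07% − 0.54 × 7.7097% = 2.9068%
E(R_Holloway) = R_f + β × MRP = 2.9068% + 0.90 × 7.7097% = 9.85%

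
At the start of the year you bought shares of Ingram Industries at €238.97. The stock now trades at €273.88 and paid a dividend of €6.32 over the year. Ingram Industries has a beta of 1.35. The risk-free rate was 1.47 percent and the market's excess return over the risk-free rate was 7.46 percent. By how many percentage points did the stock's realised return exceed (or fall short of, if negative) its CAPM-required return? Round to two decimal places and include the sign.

Realised HPR = (P1 + D1 − P0) / P0 = (273.88 + 6.32 − 238.97) / 238.97 = 41.23 / 238.97 = 17.2532%
CAPM required = R_f + β·MRP = 1.47% + 1.35 × 7.46% = 11.5410%
α = realised − required = 17.2532% − 11.5410% = +5.71%

+5.71%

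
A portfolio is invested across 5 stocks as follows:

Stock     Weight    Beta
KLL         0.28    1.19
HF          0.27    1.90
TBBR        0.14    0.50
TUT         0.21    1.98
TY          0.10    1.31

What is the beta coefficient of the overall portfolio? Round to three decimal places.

1.463

β_P = Σ w_i β_i = 0.28×1.19 + 0.27×1.90 + 0.14×0.50 + 0.21×1.98 + 0.10×1.31 = 1.4630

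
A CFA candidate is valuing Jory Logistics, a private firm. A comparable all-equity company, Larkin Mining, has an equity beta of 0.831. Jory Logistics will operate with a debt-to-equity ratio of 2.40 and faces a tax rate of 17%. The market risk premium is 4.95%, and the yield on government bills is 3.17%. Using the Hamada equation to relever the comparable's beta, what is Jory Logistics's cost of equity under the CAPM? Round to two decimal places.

15.48%

β_L = β_U × [1 + (1 − t)(D/E)] = 0.831 × [1 + (1 − 0.17) × 2.40]
    = 0.831 × [1 + 0.83 × 2.40] = 0.831 × 2.9920 = 2.4864
E(R) = R_f + β_L × MRP = 3.17% + 2.4864 × 4.95% = 15.48%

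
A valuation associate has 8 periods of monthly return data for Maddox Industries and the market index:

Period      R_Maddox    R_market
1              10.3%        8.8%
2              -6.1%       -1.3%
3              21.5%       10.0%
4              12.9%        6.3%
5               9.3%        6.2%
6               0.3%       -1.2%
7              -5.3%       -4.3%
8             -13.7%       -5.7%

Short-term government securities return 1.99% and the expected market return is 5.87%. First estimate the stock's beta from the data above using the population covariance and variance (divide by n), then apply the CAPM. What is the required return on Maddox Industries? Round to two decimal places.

Mean R_i = (10.3 − 6.1 + 21.5 + 12.9 + 9.3 + 0.3 − 5.3 − 13.7) / 8 = 3.6500%
Mean R_m = (8.8 − 1.3 + 10.0 + 6.3 + 6.2 − 1.2 − 4.3 − 5.7) / 8 = 2.3500%
Σ(R_i − R̄_i)(R_m − R̄_m) = 484.4000  ⇒  Cov = 484.4000 / 8 = 60.5500
Σ(R_m − R̄_m)² = 265.5000  ⇒  Var(R_m) = 265.5000 / 8 = 33.1875
β = Cov / Var(R_m) = 60.5500 / 33.1875 = 1.8245
MRP = 5.87% − 1.99% = 3.88%
E(R) = R_f + β × MRP = 1.99% + 1.8245 × 3.88% = 9.07%

9.07%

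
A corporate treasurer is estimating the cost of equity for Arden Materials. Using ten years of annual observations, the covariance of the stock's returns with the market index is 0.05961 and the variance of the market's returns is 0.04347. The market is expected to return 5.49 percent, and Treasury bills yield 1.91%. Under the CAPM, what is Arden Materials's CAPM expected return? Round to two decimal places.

6.82%

β = Cov(R_i, R_m) / Var(R_m) = 0.05961 / 0.04347 = 1.3713
MRP = 5.49% − 1.91% = 3.58%
E(R) = R_f + β × MRP = 1.91% + 1.3713 × 3.58% = 6.82%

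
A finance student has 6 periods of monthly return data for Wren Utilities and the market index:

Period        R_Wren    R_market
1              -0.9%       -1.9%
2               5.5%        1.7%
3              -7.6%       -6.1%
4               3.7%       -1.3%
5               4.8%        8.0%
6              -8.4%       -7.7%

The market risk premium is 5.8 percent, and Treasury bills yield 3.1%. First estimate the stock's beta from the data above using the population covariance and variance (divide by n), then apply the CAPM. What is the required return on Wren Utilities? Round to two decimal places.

Mean R_i = (-0.9 + 5.5 − 7.6 + 3.7 + 4.8 − 8.4) / 6 = -0.4833%
Mean R_m = (-1.9 + 1.7 − 6.1 − 1.3 + 8.0 − 7.7) / 6 = -1.2167%
Σ(R_i − R̄_i)(R_m − R̄_m) = 152.1617  ⇒  Cov = 152.1617 / 6 = 25.3603
Σ(R_m − R̄_m)² = 159.8083  ⇒  Var(R_m) = 159.8083 / 6 = 26.6347
β = Cov / Var(R_m) = 25.3603 / 26.6347 = 0.9522
E(R) = R_f + β × MRP = 3.1% + 0.9522 × 5.8% = 8.62%

8.62%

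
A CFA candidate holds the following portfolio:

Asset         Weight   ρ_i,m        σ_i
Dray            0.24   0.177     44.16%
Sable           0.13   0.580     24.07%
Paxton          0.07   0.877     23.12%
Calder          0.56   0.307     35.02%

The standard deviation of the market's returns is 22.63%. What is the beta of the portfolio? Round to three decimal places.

0.492

β_Dray = 0.177 × 44.16% / 22.63% = 0.3454
β_Sable = 0.580 × 24.07% / 22.63% = 0.6169
β_Paxton = 0.877 × 23.12% / 22.63% = 0.8960
β_Calder = 0.307 × 35.02% / 22.63% = 0.4751
β_P = Σ w_i β_i = 0.24×0.3454 + 0.13×0.6169 + 0.07×0.8960 + 0.56×0.4751 = 0.4919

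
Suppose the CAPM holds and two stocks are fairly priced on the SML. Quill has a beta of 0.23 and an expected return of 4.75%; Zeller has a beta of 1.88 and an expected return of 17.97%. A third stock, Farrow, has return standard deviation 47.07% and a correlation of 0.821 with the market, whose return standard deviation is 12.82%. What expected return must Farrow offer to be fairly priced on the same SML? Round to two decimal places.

MRP = (17.97% − 4.75%) / (1.88 − 0.23) = 8.0121%
R_f = 4.75% − 0.23 × 8.0121% = 2.9072%
β_Farrow = ρ·σ_i/σ_m = 0.821 × 47.07 / 12.82 = 3.0144
E(R_Farrow) = R_f + β × MRP = 2.9072% + 3.0144 × 8.0121% = 27.06%

27.06%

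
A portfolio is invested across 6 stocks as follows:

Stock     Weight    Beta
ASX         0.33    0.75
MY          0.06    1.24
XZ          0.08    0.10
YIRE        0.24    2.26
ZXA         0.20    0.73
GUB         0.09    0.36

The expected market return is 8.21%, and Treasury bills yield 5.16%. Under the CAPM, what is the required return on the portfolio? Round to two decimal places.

8.36%

β_P = Σ w_i β_i = 0.33×0.75 + 0.06×1.24 + 0.08×0.10 + 0.24×2.26 + 0.20×0.73 + 0.09×0.36 = 1.0507
MRP = 8.21% − 5.16% = 3.05%
E(R_P) = R_f + β_P × MRP = 5.16% + 1.0507 × 3.05% = 8.36%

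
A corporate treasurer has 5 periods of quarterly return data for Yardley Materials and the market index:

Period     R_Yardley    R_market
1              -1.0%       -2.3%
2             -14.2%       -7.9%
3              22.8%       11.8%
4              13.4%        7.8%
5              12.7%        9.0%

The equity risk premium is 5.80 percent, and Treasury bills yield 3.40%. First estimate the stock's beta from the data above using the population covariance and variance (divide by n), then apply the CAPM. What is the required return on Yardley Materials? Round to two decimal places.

13.27%

Mean R_i = (-1.0 − 14.2 + 22.8 + 13.4 + 12.7) / 5 = 6.7400%
Mean R_m = (-2.3 − 7.9 + 11.8 + 7.8 + 9.0) / 5 = 3.6800%
Σ(R_i − R̄_i)(R_m − R̄_m) = 478.3240  ⇒  Cov = 478.3240 / 5 = 95.6648
Σ(R_m − R̄_m)² = 281.0680  ⇒  Var(R_m) = 281.0680 / 5 = 56.2136
β = Cov / Var(R_m) = 95.6648 / 56.2136 = 1.7018
E(R) = R_f + β × MRP = 3.40% + 1.7018 × 5.80% = 13.27%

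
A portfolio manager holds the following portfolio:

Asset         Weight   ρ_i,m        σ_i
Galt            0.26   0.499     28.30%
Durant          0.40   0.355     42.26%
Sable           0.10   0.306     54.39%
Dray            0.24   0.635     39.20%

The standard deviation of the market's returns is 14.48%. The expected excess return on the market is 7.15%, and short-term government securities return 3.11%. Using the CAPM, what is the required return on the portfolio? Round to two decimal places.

11.66%

β_Galt = 0.499 × 28.30% / 14.48% = 0.9753
β_Durant = 0.355 × 42.26% / 14.48% = 1.0361
β_Sable = 0.306 × 54.39% / 14.48% = 1.1494
β_Dray = 0.635 × 39.20% / 14.48% = 1.7191
β_P = Σ w_i β_i = 0.26×0.9753 + 0.40×1.0361 + 0.10×1.1494 + 0.24×1.7191 = 1.1955
E(R_P) = R_f + β_P × MRP = 3.11% + 1.1955 × 7.15% = 11.66%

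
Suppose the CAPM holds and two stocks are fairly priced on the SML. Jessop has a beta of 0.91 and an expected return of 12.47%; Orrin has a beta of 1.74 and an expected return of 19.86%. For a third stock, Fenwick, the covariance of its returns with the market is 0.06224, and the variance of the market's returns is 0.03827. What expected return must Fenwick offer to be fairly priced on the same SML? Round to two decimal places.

MRP = (19.86% − 12.47%) / (1.74 − 0.91) = 8.9036%
R_f = 12.47% − 0.91 × 8.9036% = 4.3677%
β_Fenwick = Cov / Var(R_m) = 0.06224 / 0.03827 = 1.6263
E(R_Fenwick) = R_f + β × MRP = 4.3677% + 1.6263 × 8.9036% = 18.85%

18.85%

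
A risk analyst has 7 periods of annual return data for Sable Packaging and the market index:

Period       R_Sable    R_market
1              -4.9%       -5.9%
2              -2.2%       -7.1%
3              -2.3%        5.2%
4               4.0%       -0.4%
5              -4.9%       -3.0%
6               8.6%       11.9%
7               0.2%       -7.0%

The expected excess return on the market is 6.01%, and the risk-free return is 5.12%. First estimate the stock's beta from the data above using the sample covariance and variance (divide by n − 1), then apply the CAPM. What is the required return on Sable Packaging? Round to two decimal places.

Mean R_i = (-4.9 − 2.2 − 2.3 + 4.0 − 4.9 + 8.6 + 0.2) / 7 = -0.2143%
Mean R_m = (-5.9 − 7.1 + 5.2 − 0.4 − 3.0 + 11.9 − 7.0) / 7 = -0.9000%
Σ(R_i − R̄_i)(R_m − R̄_m) = 145.2600  ⇒  Cov = 145.2600 / 6 = 24.2100
Σ(R_m − R̄_m)² = 306.3600  ⇒  Var(R_m) = 306.3600 / 6 = 51.0600
β = Cov / Var(R_m) = 24.2100 / 51.0600 = 0.4741
E(R) = R_f + β × MRP = 5.12% + 0.4741 × 6.01% = 7.97%

7.97%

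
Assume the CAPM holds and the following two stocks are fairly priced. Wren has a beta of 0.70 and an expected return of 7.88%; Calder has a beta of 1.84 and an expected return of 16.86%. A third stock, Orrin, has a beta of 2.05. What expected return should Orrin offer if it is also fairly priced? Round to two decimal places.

18.51%

MRP (SML slope) = (16.86% − 7.88%) / (1.84 − 0.70) = 8.98% / 1.14 = 7.8772%
R_f (intercept) = 7.88% − 0.70 × 7.8772% = 2.3660%
E(R_Orrin) = R_f + β × MRP = 2.3660% + 2.05 × 7.8772% = 18.51%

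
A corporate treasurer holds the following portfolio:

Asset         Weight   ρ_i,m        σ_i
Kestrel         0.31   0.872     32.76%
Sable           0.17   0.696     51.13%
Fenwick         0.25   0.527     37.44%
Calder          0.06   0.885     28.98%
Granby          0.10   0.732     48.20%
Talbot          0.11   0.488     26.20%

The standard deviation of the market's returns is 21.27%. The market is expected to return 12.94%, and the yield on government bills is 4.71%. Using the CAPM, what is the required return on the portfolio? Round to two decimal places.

β_Kestrel = 0.872 × 32.76% / 21.27% = 1.3431
β_Sable = 0.696 × 51.13% / 21.27% = 1.6731
β_Fenwick = 0.527 × 37.44% / 21.27% = 0.9276
β_Calder = 0.885 × 28.98% / 21.27% = 1.2058
β_Granby = 0.732 × 48.20% / 21.27% = 1.6588
β_Talbot = 0.488 × 26.20% / 21.27% = 0.6011
β_P = Σ w_i β_i = 0.31×1.3431 + 0.17×1.6731 + 0.25×0.9276 + 0.06×1.2058 + 0.10×1.6588 + 0.11×0.6011 = 1.2370
MRP = 12.94% − 4.71% = 8.23%
E(R_P) = R_f + β_P × MRP = 4.71% + 1.2370 × 8.23% = 14.89%

14.89%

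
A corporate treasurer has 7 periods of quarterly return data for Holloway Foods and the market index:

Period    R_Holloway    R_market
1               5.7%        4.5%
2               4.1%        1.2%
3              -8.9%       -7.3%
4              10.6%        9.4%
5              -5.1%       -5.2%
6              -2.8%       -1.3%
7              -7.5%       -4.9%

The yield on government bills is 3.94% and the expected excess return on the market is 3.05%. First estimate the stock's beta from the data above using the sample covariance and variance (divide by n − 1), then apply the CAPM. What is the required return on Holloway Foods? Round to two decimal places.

7.64%

Mean R_i = (5.7 + 4.1 − 8.9 + 10.6 − 5.1 − 2.8 − 7.5) / 7 = -0.5571%
Mean R_m = (4.5 + 1.2 − 7.3 + 9.4 − 5.2 − 1.3 − 4.9) / 7 = -0.5143%
Σ(R_i − R̄_i)(R_m − R̄_m) = 260.0843  ⇒  Cov = 260.0843 / 6 = 43.3474
Σ(R_m − R̄_m)² = 214.2286  ⇒  Var(R_m) = 214.2286 / 6 = 35.7048
β = Cov / Var(R_m) = 43.3474 / 35.7048 = 1.2140
E(R) = R_f + β × MRP = 3.94% + 1.2140 × 3.05% = 7.64%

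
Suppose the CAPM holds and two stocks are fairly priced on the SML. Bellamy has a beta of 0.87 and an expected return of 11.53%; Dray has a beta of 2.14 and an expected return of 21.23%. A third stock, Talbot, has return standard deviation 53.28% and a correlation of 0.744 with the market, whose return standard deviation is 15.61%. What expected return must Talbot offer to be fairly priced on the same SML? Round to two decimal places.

MRP = (21.23% − 11.53%) / (2.14 − 0.87) = 7.6378%
R_f = 11.53% − 0.87 × 7.6378% = 4.8851%
β_Talbot = ρ·σ_i/σ_m = 0.744 × 53.28 / 15.61 = 2.5394
E(R_Talbot) = R_f + β × MRP = 4.8851% + 2.5394 × 7.6378% = 24.28%

24.28%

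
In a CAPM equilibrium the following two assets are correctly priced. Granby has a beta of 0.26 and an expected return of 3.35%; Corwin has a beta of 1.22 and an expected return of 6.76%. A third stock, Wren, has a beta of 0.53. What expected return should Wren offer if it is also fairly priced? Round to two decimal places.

MRP (SML slope) = (6.76% − 3.35%) / (1.22 − 0.26) = 3.41% / 0.96 = 3.5521%
R_f (intercept) = 3.35% − 0.26 × 3.5521% = 2.4265%
E(R_Wren) = R_f + β × MRP = 2.4265% + 0.53 × 3.5521% = 4.31%

4.31%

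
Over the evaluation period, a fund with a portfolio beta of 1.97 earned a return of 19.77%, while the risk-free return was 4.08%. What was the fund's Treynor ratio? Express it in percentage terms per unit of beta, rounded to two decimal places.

Treynor = (R_P − R_f) / β_P = (19.77% − 4.08%) / 1.9700 = 15.69% / 1.9700 = 7.96%

7.96%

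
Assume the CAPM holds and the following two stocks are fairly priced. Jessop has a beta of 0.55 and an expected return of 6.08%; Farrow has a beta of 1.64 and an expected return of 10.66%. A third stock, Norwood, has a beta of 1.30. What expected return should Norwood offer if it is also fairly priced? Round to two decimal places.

MRP (SML slope) = (10.66% − 6.08%) / (1.64 − 0.55) = 4.58% / 1.09 = 4.2018%
R_f (intercept) = 6.08% − 0.55 × 4.2018% = 3.7690%
E(R_Norwood) = R_f + β × MRP = 3.7690% + 1.30 × 4.2018% = 9.23%

9.23%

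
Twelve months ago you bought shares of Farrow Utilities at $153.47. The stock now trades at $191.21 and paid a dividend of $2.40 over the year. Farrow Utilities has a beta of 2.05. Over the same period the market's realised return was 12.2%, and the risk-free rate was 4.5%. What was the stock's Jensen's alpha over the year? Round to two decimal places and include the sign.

+5.87%

Realised HPR = (P1 + D1 − P0) / P0 = (191.21 + 2.40 − 153.47) / 153.47 = 40.14 / 153.47 = 26.1549%
MRP = 12.2% − 4.5% = 7.70%
CAPM required = R_f + β·MRP = 4.5% + 2.05 × 7.7% = 20.2850%
α = realised − required = 26.1549% − 20.2850% = +5.87%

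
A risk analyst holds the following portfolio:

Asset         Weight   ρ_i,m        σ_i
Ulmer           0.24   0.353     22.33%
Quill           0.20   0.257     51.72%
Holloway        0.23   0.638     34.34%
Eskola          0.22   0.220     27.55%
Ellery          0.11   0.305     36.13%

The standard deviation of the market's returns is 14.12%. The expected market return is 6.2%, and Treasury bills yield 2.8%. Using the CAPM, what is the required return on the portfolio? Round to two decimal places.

5.72%

β_Ulmer = 0.353 × 22.33% / 14.12% = 0.5583
β_Quill = 0.257 × 51.72% / 14.12% = 0.9414
β_Holloway = 0.638 × 34.34% / 14.12% = 1.5516
β_Eskola = 0.220 × 27.55% / 14.12% = 0.4292
β_Ellery = 0.305 × 36.13% / 14.12% = 0.7804
β_P = Σ w_i β_i = 0.24×0.5583 + 0.20×0.9414 + 0.23×1.5516 + 0.22×0.4292 + 0.11×0.7804 = 0.8594
MRP = 6.2% − 2.8% = 3.40%
E(R_P) = R_f + β_P × MRP = 2.8% + 0.8594 × 3.4% = 5.72%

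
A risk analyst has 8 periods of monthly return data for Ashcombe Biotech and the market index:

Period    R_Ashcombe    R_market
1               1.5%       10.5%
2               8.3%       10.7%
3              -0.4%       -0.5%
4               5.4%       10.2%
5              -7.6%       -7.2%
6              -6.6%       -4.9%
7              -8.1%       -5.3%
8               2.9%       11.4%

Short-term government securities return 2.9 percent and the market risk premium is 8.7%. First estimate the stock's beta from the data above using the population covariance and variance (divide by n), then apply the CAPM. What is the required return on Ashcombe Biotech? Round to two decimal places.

8.94%

Mean R_i = (1.5 + 8.3 − 0.4 + 5.4 − 7.6 − 6.6 − 8.1 + 2.9) / 8 = -0.5750%
Mean R_m = (10.5 + 10.7 − 0.5 + 10.2 − 7.2 − 4.9 − 5.3 + 11.4) / 8 = 3.1125%
Σ(R_i − R̄_i)(R_m − R̄_m) = 337.2075  ⇒  Cov = 337.2075 / 8 = 42.1509
Σ(R_m − R̄_m)² = 485.4288  ⇒  Var(R_m) = 485.4288 / 8 = 60.6786
β = Cov / Var(R_m) = 42.1509 / 60.6786 = 0.6947
E(R) = R_f + β × MRP = 2.9% + 0.6947 × 8.7% = 8.94%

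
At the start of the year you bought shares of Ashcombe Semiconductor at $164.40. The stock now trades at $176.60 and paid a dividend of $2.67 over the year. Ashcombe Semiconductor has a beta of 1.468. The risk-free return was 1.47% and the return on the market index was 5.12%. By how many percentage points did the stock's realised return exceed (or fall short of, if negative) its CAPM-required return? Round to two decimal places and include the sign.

Realised HPR = (P1 + D1 − P0) / P0 = (176.60 + 2.67 − 164.40) / 164.40 = 14.87 / 164.40 = 9.0450%
MRP = 5.12% − 1.47% = 3.65%
CAPM required = R_f + β·MRP = 1.47% + 1.468 × 3.65% = 6.82820%
α = realised − required = 9.0450% − 6.82820% = +2.22%

+2.22%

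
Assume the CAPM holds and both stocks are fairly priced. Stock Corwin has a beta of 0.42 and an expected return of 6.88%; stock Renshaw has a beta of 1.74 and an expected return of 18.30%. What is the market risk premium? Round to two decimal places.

Both satisfy E(R) = R_f + β·MRP, so the slope of the SML is
MRP = (18.30% − 6.88%) / (1.74 − 0.42) = 11.42% / 1.32 = 8.6515%

8.65%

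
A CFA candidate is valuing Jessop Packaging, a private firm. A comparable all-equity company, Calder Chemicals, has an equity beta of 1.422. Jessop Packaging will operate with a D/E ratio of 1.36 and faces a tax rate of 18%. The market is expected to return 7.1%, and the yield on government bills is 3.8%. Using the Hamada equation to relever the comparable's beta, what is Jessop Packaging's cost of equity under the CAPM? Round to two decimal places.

13.73%

β_L = β_U × [1 + (1 − t)(D/E)] = 1.422 × [1 + (1 − 0.18) × 1.36]
    = 1.422 × [1 + 0.82 × 1.36] = 1.422 × 2.1152 = 3.0078
MRP = 7.1% − 3.8% = 3.30%
E(R) = R_f + β_L × MRP = 3.8% + 3.0078 × 3.3% = 13.73%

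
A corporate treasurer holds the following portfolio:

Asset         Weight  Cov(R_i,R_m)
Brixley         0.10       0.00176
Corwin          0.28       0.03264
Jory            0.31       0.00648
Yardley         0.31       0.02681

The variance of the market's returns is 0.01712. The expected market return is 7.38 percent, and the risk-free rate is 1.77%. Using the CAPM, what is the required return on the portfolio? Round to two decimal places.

β_Brixley = 0.00176 / 0.01712 = 0.1028
β_Corwin = 0.03264 / 0.01712 = 1.9065
β_Jory = 0.00648 / 0.01712 = 0.3785
β_Yardley = 0.02681 / 0.01712 = 1.5660
β_P = Σ w_i β_i = 0.10×0.1028 + 0.28×1.9065 + 0.31×0.3785 + 0.31×1.5660 = 1.1469
MRP = 7.38% − 1.77% = 5.61%
E(R_P) = R_f + β_P × MRP = 1.77% + 1.1469 × 5.61% = 8.20%

8.20%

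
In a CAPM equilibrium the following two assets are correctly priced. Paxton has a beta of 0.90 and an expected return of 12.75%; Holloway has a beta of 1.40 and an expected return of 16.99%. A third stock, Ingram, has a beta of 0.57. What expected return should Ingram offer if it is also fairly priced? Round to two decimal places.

9.95%

MRP (SML slope) = (16.99% − 12.75%) / (1.40 − 0.90) = 4.24% / 0.50 = 8.4800%
R_f (intercept) = 12.75% − 0.90 × 8.4800% = 5.1180%
E(R_Ingram) = R_f + β × MRP = 5.1180% + 0.57 × 8.4800% = 9.95%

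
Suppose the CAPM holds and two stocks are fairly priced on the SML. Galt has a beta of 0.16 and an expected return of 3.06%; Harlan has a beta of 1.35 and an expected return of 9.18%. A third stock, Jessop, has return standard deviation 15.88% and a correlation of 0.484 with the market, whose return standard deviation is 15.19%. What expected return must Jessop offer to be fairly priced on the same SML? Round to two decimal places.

MRP = (9.18% − 3.06%) / (1.35 − 0.16) = 5.1429%
R_f = 3.06% − 0.16 × 5.1429% = 2.2371%
β_Jessop = ρ·σ_i/σ_m = 0.484 × 15.88 / 15.19 = 0.5060
E(R_Jessop) = R_f + β × MRP = 2.2371% + 0.5060 × 5.1429% = 4.84%

4.84%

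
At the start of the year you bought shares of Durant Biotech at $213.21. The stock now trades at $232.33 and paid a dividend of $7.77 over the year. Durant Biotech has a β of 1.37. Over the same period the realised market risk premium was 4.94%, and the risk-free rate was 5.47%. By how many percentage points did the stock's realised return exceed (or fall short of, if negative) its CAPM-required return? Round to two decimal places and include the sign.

Realised HPR = (P1 + D1 − P0) / P0 = (232.33 + 7.77 − 213.21) / 213.21 = 26.89 / 213.21 = 12.6120%
CAPM required = R_f + β·MRP = 5.47% + 1.37 × 4.94% = 12.2378%
α = realised − required = 12.6120% − 12.2378% = +0.37%

+0.37%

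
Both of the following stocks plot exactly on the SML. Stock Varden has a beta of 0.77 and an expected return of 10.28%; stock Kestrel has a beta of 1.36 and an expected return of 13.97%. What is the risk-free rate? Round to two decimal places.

Both satisfy E(R) = R_f + β·MRP, so the slope of the SML is
MRP = (13.97% − 10.28%) / (1.36 − 0.77) = 3.69% / 0.59 = 6.2542%
R_f = E(R_Varden) − β_Varden·MRP = 10.28% − 0.77 × 6.2542% = 5.4643%

5.46%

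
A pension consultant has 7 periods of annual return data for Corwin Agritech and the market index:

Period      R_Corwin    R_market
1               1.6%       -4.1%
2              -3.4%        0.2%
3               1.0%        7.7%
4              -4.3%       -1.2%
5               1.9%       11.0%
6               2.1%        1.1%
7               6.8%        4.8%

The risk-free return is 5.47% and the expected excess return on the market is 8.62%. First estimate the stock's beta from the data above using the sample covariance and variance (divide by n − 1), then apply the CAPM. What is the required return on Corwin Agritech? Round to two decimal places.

7.80%

Mean R_i = (1.6 − 3.4 + 1.0 − 4.3 + 1.9 + 2.1 + 6.8) / 7 = 0.8143%
Mean R_m = (-4.1 + 0.2 + 7.7 − 1.2 + 11.0 + 1.1 + 4.8) / 7 = 2.7857%
Σ(R_i − R̄_i)(R_m − R̄_m) = 45.5914  ⇒  Cov = 45.5914 / 6 = 7.5986
Σ(R_m − R̄_m)² = 168.5086  ⇒  Var(R_m) = 168.5086 / 6 = 28.0848
β = Cov / Var(R_m) = 7.5986 / 28.0848 = 0.2706
E(R) = R_f + β × MRP = 5.47% + 0.2706 × 8.62% = 7.80%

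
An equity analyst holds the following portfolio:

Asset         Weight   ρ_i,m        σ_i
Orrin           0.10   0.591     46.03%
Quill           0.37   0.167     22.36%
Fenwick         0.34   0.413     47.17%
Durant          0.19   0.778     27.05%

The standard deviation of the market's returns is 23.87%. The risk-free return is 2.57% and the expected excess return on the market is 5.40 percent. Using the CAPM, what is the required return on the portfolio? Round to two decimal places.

5.90%

β_Orrin = 0.591 × 46.03% / 23.87% = 1.1397
β_Quill = 0.167 × 22.36% / 23.87% = 0.1564
β_Fenwick = 0.413 × 47.17% / 23.87% = 0.8161
β_Durant = 0.778 × 27.05% / 23.87% = 0.8816
β_P = Σ w_i β_i = 0.10×1.1397 + 0.37×0.1564 + 0.34×0.8161 + 0.19×0.8816 = 0.6168
E(R_P) = R_f + β_P × MRP = 2.57% + 0.6168 × 5.40% = 5.90%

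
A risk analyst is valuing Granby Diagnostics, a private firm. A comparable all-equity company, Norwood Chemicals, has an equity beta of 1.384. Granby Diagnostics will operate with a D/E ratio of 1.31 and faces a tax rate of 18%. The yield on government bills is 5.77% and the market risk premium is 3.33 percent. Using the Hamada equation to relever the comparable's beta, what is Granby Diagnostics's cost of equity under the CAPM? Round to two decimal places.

15.33%

β_L = β_U × [1 + (1 − t)(D/E)] = 1.384 × [1 + (1 − 0.18) × 1.31]
    = 1.384 × [1 + 0.82 × 1.31] = 1.384 × 2.0742 = 2.8707
E(R) = R_f + β_L × MRP = 5.77% + 2.8707 × 3.33% = 15.33%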